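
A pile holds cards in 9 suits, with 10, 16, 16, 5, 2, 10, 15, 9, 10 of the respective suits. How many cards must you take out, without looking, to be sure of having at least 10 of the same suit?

In the worst case you take as many as possible of each suit without reaching 10: 9 + 9 + 9 + 5 + 2 + 9 + 9 + 9 + 9 = 70.
The next one must give 10 of some suit, so 70 + 1 = 71.

71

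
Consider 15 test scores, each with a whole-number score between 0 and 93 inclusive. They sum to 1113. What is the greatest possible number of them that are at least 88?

12

With k values at 88 or above and the rest at least 0, the sum is at least 0 + 88k.
Since the sum is 1113, we need 88k ≤ 1113, i.e. k ≤ 12.
k = 12 is achieved by 12 values at 88 and 3 at 0, total 1056; add 57 to one value (staying below 88) to reach 1113.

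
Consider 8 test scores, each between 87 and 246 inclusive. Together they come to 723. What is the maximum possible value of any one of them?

114

Maximizing one value means minimizing the remaining 7.
The other 7 contribute at least 7 × 87 = 609, leaving at most 723 − 609 = 114.
Since 114 ≤ 246, this is achievable: one at 114 and 7 at 87.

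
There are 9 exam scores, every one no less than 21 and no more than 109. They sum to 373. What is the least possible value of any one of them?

Minimizing one value means maximizing the remaining 8.
The other 8 can take up 8 × 109 = 872 ≥ 373 − 21, so one score can sit at its floor of 21.
Achievable: one at 21 and the other 8 totalling 352, which fits since 8 × 21 ≤ 352 ≤ 8 × 109.

21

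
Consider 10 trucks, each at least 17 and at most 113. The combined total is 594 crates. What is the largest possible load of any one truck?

To make one truck as large as possible, make the other 9 as small as possible.
The other 9 contribute at least 9 × 17 = 153, leaving at most 594 − 153 = 441.
But each truck is capped at 113, so the maximum is 113.
Achievable: one at 113 and the other 9 totalling 481, which fits since 9 × 17 ≤ 481 ≤ 9 × 113.

113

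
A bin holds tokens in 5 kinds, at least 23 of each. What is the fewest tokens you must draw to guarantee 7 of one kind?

In the worst case you draw 6 of each of the 5 kinds: 5 × 6 = 30.
One more forces 7 of some kind, so 30 + 1 = 31.

31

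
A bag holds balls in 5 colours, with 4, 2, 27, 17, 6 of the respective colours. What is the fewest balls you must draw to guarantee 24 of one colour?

In the worst case you take as many as possible of each colour without reaching 24: 4 + 2 + 23 + 17 + 6 = 52.
The next one must give 24 of some colour, so 52 + 1 = 53.

53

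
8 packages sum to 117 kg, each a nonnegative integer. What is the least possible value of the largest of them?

15

Some value must be at least ⌈117/8⌉ = 15, since 8 × 14 = 112 < 117.
Equality holds with 5 values of 15 and 3 values of 14.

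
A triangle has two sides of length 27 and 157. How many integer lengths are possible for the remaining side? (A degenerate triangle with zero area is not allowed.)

53

The triangle inequality gives |27 − 157| < c < 27 + 157, i.e. 130 < c < 184.
So c can be any integer from 131 to 183: 53 values.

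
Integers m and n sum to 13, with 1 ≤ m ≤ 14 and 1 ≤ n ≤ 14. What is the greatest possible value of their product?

42

With m + n fixed, mn peaks when the two are closest together.
Taking m = 6 and n = 7 (both in [1, 14]) gives mn = 42.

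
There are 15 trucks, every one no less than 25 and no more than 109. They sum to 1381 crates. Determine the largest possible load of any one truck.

Maximizing one value means minimizing the remaining 14.
The other 14 contribute at least 14 × 25 = 350, leaving at most 1381 − 350 = 1031.
But each truck is capped at 109, so the maximum is 109.
Achievable: one at 109 and the other 14 totalling 1272, which fits since 14 × 25 ≤ 1272 ≤ 14 × 109.

109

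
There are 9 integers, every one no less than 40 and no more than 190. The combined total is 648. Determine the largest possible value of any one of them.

190

Maximizing one value means minimizing the remaining 8.
The other 8 contribute at least 8 × 40 = 320, leaving at most 648 − 320 = 328.
But each integer is capped at 190, so the maximum is 190.
Achievable: one at 190 and the other 8 totalling 458, which fits since 8 × 40 ≤ 458 ≤ 8 × 190.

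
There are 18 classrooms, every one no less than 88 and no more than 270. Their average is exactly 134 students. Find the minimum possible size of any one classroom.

Minimizing one value means maximizing the remaining 17.
The total is 18 × 134 = 2412.
The other 17 can take up 17 × 270 = 4590 ≥ 2412 − 88, so one classroom can sit at its floor of 88.
Achievable: one at 88 and the other 17 totalling 2324, which fits since 17 × 88 ≤ 2324 ≤ 17 × 270.

88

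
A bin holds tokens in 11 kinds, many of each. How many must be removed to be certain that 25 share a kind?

265

In the worst case you draw 24 of each of the 11 kinds: 11 × 24 = 264.
One more forces 25 of some kind, so 264 + 1 = 265.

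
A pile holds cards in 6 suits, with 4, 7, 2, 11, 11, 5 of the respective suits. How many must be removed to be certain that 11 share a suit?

In the worst case you take as many as possible of each suit without reaching 11: 4 + 7 + 2 + 10 + 10 + 5 = 38.
The next one must give 11 of some suit, so 38 + 1 = 39.

39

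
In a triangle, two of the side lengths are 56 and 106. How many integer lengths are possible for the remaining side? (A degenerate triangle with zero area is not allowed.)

The triangle inequality gives |56 − 106| < c < 56 + 106, i.e. 50 < c < 162.
So c can be any integer from 51 to 161: 111 values.

111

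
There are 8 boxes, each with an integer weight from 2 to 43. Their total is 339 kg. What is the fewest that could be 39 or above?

Each value short of 39 is at most 38, costing at least 43 − 38 = 5 against the maximum total of 344.
We can afford to lose at most 344 − 339 = 5, so at most ⌊5/5⌋ = 1 fall short, and at least 7 are ≥ 39.
Exactly 7 works: 7 values at 43 and 1 at 38 total 339.

7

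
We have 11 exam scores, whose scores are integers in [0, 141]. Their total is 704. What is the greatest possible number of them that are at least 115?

If k of the values are ≥ 115, the total is ≥ 115k + 0(11 − k).
Setting 115k + 0(11 − k) ≤ 704 gives 115k ≤ 704, so k ≤ 6.
k = 6 is achieved by 6 values at 115 and 5 at 0, total 690; add 14 to one value (staying below 115) to reach 704.

6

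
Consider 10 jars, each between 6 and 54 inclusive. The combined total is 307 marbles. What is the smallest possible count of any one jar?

Minimizing one value means maximizing the remaining 9.
The other 9 can take up 9 × 54 = 486 ≥ 307 − 6, so one jar can sit at its floor of 6.
Achievable: one at 6 and the other 9 totalling 301, which fits since 9 × 6 ≤ 301 ≤ 9 × 54.

6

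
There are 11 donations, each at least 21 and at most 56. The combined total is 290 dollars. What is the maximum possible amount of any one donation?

56

To make one donation as large as possible, make the other 10 as small as possible.
The other 10 contribute at least 10 × 21 = 210, leaving at most 290 − 210 = 80.
But each donation is capped at 56, so the maximum is 56.
Achievable: one at 56 and the other 10 totalling 234, which fits since 10 × 21 ≤ 234 ≤ 10 × 56.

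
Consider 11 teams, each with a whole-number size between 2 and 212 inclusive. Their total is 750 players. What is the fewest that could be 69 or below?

If only k of them are at most 69, the other 11 − k are at least 70, so the total is at least (11 − k)·70 + k·2.
This is ≤ 750, so (11 − k)·70 + 2k ≤ 750, which gives k ≥ 1.
Exactly 1 works: 1 value at 2 and 10 at 70 total 702; raise one of the low values by 48 (still ≤ 69) to hit 750.

1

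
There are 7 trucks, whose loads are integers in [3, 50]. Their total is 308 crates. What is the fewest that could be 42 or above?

3

Suppose at most 7 − j of them reach 42; then j values are ≤ 41 and the rest ≤ 50.
The total is then ≤ 41·j + 50·(7 − j) = 350 − 9j. For this to be ≥ 308 we need j ≤ 4, so at least 7 − 4 = 3 must reach 42.
Exactly 3 works: 3 values at 50 and 4 at 41 total 314; lower one of the high values by 6 (still ≥ 42) to hit 308.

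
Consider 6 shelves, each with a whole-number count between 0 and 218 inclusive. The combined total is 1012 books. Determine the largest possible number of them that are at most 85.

2

Each value at 85 or below falls at least 218 − 85 = 133 short of the ceiling 218.
The ceiling total is 6 × 218 = 1308, and we need 1012, so at most ⌊(1308 − 1012)/133⌋ = 2 can be that low.
k = 2 is achieved by 2 values at 85 and 4 at 218, total 1042; lower one of the 218's by 30 (still > 85) to reach 1012.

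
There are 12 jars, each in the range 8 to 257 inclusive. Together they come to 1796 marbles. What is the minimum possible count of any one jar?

Minimizing one value means maximizing the remaining 11.
The other 11 can take up 11 × 257 = 2827 ≥ 1796 − 8, so one jar can sit at its floor of 8.
Achievable: one at 8 and the other 11 totalling 1788, which fits since 11 × 8 ≤ 1788 ≤ 11 × 257.

8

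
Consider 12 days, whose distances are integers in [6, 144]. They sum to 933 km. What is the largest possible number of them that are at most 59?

Suppose k of them are at most 59. Those contribute at most 59 each and the rest at most 144 each.
So the total is at most 59k + 144(12 − k) = 1728 − 85k. This must still be ≥ 933, so k ≤ 9.
k = 9 is achieved by 9 values at 59 and 3 at 144, total 963; lower one of the 144's by 30 (still > 59) to reach 933.

9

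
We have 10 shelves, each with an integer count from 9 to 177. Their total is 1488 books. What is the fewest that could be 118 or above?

If only k of them are at least 118, the other 10 − k are at most 117, so the total is at most k·177 + (10 − k)·117.
This must reach 1488, so k·177 + (10 − k)·117 ≥ 1488, giving k ≥ 6.
Exactly 6 works: 6 values at 177 and 4 at 117 total 1530; lower one of the high values by 42 (still ≥ 118) to hit 1488.

6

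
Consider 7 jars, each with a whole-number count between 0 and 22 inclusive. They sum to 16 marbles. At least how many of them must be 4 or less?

4

Let j be the number exceeding 4. Then the total is ≥ 5·j + 0·(7 − j) = 0 + 5j.
So 5j ≤ 16 and j ≤ 3; hence at least 7 − 3 = 4 are ≤ 4.
Exactly 4 works: 4 values at 0 and 3 at 5 total 15; raise one of the low values by 1 (still ≤ 4) to hit 16.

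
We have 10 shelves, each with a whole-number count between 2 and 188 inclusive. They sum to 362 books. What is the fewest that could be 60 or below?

5

Let j be the number exceeding 60. Then the total is ≥ 61·j + 2·(10 − j) = 20 + 59j.
So 59j ≤ 342 and j ≤ 5; hence at least 10 − 5 = 5 are ≤ 60.
Exactly 5 works: 5 values at 2 and 5 at 61 total 315; raise one of the low values by 47 (still ≤ 60) to hit 362.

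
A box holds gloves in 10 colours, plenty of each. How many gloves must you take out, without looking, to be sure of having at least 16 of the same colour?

You could draw 15 of every colour without reaching 16 of any — 150 in all.
One more forces 16 of some colour, so 150 + 1 = 151.

151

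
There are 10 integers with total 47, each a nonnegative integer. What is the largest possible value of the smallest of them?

The 10 values sum to 47, so their minimum is at most ⌊47/10⌋ = 4.
Taking 3 copies of 4 and 7 copies of 5 gives exactly 47, so 4 is attained.

4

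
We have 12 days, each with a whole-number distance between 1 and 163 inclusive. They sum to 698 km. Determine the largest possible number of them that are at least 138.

With k values at 138 or above and the rest at least 1, the sum is at least 12 + 137k.
Since the sum is 698, we need 137k ≤ 686, i.e. k ≤ 5.
k = 5 is achieved by 5 values at 138 and 7 at 1, total 697; add 1 to one value (staying below 138) to reach 698.

5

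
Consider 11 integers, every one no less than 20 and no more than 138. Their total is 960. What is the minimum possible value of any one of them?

To make one integer as small as possible, make the other 10 as large as possible.
The other 10 can take up 10 × 138 = 1380 ≥ 960 − 20, so one integer can sit at its floor of 20.
Achievable: one at 20 and the other 10 totalling 940, which fits since 10 × 20 ≤ 940 ≤ 10 × 138.

20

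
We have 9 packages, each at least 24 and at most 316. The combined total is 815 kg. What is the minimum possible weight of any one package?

24

To make one package as small as possible, make the other 8 as large as possible.
The other 8 can take up 8 × 316 = 2528 ≥ 815 − 24, so one package can sit at its floor of 24.
Achievable: one at 24 and the other 8 totalling 791, which fits since 8 × 24 ≤ 791 ≤ 8 × 316.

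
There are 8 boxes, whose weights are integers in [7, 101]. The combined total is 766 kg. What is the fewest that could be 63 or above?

7

Suppose at most 8 − j of them reach 63; then j values are ≤ 62 and the rest ≤ 101.
The total is then ≤ 62·j + 101·(8 − j) = 808 − 39j. For this to be ≥ 766 we need j ≤ 1, so at least 8 − 1 = 7 must reach 63.
Exactly 7 works: 7 values at 101 and 1 at 62 total 769; lower one of the high values by 3 (still ≥ 63) to hit 766.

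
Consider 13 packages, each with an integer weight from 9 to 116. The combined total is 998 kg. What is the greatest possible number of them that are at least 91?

10

Suppose k of them are at least 91. Those contribute at least 91 each and the other 13 − k at least 9 each.
So the total is at least 91k + 9(13 − k) = 117 + 82k. This must be ≤ 998, giving k ≤ 10.
k = 10 is achieved by 10 values at 91 and 3 at 9, total 937; add 61 to one value (staying below 91) to reach 998.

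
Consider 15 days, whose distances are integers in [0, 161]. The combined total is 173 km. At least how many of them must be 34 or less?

11

Each value above 34 is at least 35, contributing at least 35 − 0 = 35 above the floor 0.
The sum exceeds the floor total 0 by 173, so at most ⌊173/35⌋ = 4 exceed 34, and at least 11 are ≤ 34.
Exactly 11 works: 11 values at 0 and 4 at 35 total 140; raise one of the low values by 33 (still ≤ 34) to hit 173.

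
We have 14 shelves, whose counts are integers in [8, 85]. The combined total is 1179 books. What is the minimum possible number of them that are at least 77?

13

Each value short of 77 is at most 76, costing at least 85 − 76 = 9 against the maximum total of 1190.
We can afford to lose at most 1190 − 1179 = 11, so at most ⌊11/9⌋ = 1 fall short, and at least 13 are ≥ 77.
Exactly 13 works: 13 values at 85 and 1 at 76 total 1181; lower one of the high values by 2 (still ≥ 77) to hit 1179.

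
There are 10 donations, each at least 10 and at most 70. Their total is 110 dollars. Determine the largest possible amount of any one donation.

20

To make one donation as large as possible, make the other 9 as small as possible.
The other 9 contribute at least 9 × 10 = 90, leaving at most 110 − 90 = 20.
Since 20 ≤ 70, this is achievable: one at 20 and 9 at 10.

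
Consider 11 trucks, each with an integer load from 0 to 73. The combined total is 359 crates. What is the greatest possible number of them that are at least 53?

6

If k of the values are ≥ 53, the total is ≥ 53k + 0(11 − k).
Setting 53k + 0(11 − k) ≤ 359 gives 53k ≤ 359, so k ≤ 6.
k = 6 is achieved by 6 values at 53 and 5 at 0, total 318; add 41 to one value (staying below 53) to reach 359.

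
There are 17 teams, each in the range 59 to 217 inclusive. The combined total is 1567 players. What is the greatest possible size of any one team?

217

To make one team as large as possible, make the other 16 as small as possible.
The other 16 contribute at least 16 × 59 = 944, leaving at most 1567 − 944 = 623.
But each team is capped at 217, so the maximum is 217.
Achievable: one at 217 and the other 16 totalling 1350, which fits since 16 × 59 ≤ 1350 ≤ 16 × 217.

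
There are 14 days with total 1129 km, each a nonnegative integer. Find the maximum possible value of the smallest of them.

The average is 1129/14 < 81, so some value is ≤ 80.
Equality holds with 5 values of 80 and 9 values of 81.

80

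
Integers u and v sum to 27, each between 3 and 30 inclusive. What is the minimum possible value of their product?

72

Since u + v is fixed, pushing one of them to its bound minimizes the product.
At the endpoint u = 3, v = 27 − 3 = 24, so uv = 3 × 24 = 72.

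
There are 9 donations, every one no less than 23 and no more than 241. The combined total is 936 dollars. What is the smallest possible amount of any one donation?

To make one donation as small as possible, make the other 8 as large as possible.
The other 8 can take up 8 × 241 = 1928 ≥ 936 − 23, so one donation can sit at its floor of 23.
Achievable: one at 23 and the other 8 totalling 913, which fits since 8 × 23 ≤ 913 ≤ 8 × 241.

23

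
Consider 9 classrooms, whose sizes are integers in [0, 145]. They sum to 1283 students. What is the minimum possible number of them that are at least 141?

If only k of them are at least 141, the other 9 − k are at most 140, so the total is at most k·145 + (9 − k)·140.
This must reach 1283, so k·145 + (9 − k)·140 ≥ 1283, giving k ≥ 5.
Exactly 5 works: 5 values at 145 and 4 at 140 total 1285; lower one of the high values by 2 (still ≥ 141) to hit 1283.

5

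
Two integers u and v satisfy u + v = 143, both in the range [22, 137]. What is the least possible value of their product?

2662

For a fixed sum, uv is smallest when u and v are as far apart as possible.
The extreme feasible split is u = 22, v = 121, giving uv = 2662.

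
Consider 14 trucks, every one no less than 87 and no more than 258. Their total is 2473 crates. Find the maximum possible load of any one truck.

Maximizing one value means minimizing the remaining 13.
The other 13 contribute at least 13 × 87 = 1131, leaving at most 2473 − 1131 = 1342.
But each truck is capped at 258, so the maximum is 258.
Achievable: one at 258 and the other 13 totalling 2215, which fits since 13 × 87 ≤ 2215 ≤ 13 × 258.

258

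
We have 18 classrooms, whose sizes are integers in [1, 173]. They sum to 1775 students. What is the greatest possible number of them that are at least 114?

With k values at 114 or above and the rest at least 1, the sum is at least 18 + 113k.
Since the sum is 1775, we need 113k ≤ 1757, i.e. k ≤ 15.
k = 15 is achieved by 15 values at 114 and 3 at 1, total 1713; add 62 to one value (staying below 114) to reach 1775.

15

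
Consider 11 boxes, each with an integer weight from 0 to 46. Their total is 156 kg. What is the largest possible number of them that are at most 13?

Each value at 13 or below falls at least 46 − 13 = 33 short of the ceiling 46.
The ceiling total is 11 × 46 = 506, and we need 156, so at most ⌊(506 − 156)/33⌋ = 10 can be that low.
k = 10 is achieved by 10 values at 13 and 1 at 46, total 176; lower one of the 46's by 20 (still > 13) to reach 156.

10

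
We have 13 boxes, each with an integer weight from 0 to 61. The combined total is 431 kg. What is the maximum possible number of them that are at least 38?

11

With k values at 38 or above and the rest at least 0, the sum is at least 0 + 38k.
Since the sum is 431, we need 38k ≤ 431, i.e. k ≤ 11.
k = 11 is achieved by 11 values at 38 and 2 at 0, total 418; add 13 to one value (staying below 38) to reach 431.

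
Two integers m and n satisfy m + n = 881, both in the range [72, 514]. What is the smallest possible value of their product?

188638

mn = m(881 − m) is concave in m, so over [367, 514] it is minimized at an endpoint.
At the endpoint m = 367, n = 881 − 367 = 514, so mn = 367 × 514 = 188638.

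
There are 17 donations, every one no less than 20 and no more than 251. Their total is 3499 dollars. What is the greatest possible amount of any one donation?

251

To make one donation as large as possible, make the other 16 as small as possible.
The other 16 contribute at least 16 × 20 = 320, leaving at most 3499 − 320 = 3179.
But each donation is capped at 251, so the maximum is 251.
Achievable: one at 251 and the other 16 totalling 3248, which fits since 16 × 20 ≤ 3248 ≤ 16 × 251.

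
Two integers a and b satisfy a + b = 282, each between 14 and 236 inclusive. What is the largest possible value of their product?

ab = a(282 − a) is maximized when a is as near 282/2 as the bounds allow.
Taking a = 141 and b = 141 (both in [14, 236]) gives ab = 19881.

19881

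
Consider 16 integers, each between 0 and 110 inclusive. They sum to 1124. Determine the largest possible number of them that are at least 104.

10

Suppose k of them are at least 104. Those contribute at least 104 each and the other 16 − k at least 0 each.
So the total is at least 104k + 0(16 − k) = 0 + 104k. This must be ≤ 1124, giving k ≤ 10.
k = 10 is achieved by 10 values at 104 and 6 at 0, total 1040; add 84 to one value (staying below 104) to reach 1124.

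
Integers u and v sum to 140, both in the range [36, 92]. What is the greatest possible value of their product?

uv = u(140 − u) is maximized when u is as near 140/2 as the bounds allow.
Taking u = 70 and v = 70 (both in [36, 92]) gives uv = 4900.

4900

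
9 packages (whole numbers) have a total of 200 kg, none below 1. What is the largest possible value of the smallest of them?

The average is 200/9 < 23, so some value is ≤ 22.
Achievable: 7 of them at 22 and 2 at 23 total 200.

22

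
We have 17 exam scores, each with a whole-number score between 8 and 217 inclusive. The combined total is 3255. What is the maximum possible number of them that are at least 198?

Suppose k of them are at least 198. Those contribute at least 198 each and the other 17 − k at least 8 each.
So the total is at least 198k + 8(17 − k) = 136 + 190k. This must be ≤ 3255, giving k ≤ 16.
k = 16 is achieved by 16 values at 198 and 1 at 8, total 3176; add 79 to one value (staying below 198) to reach 3255.

16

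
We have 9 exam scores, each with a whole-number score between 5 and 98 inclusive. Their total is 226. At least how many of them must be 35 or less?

If only k of them are at most 35, the other 9 − k are at least 36, so the total is at least (9 − k)·36 + k·5.
This is ≤ 226, so (9 − k)·36 + 5k ≤ 226, which gives k ≥ 4.
Exactly 4 works: 4 values at 5 and 5 at 36 total 200; raise one of the low values by 26 (still ≤ 35) to hit 226.

4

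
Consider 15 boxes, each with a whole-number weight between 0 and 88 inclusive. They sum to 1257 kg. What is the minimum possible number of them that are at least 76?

11

Suppose at most 15 − j of them reach 76; then j values are ≤ 75 and the rest ≤ 88.
The total is then ≤ 75·j + 88·(15 − j) = 1320 − 13j. For this to be ≥ 1257 we need j ≤ 4, so at least 15 − 4 = 11 must reach 76.
Exactly 11 works: 11 values at 88 and 4 at 75 total 1268; lower one of the high values by 11 (still ≥ 76) to hit 1257.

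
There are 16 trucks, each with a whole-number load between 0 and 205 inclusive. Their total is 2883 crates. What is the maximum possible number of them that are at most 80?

Suppose k of them are at most 80. Those contribute at most 80 each and the rest at most 205 each.
So the total is at most 80k + 205(16 − k) = 3280 − 125k. This must still be ≥ 2883, so k ≤ 3.
k = 3 is achieved by 3 values at 80 and 13 at 205, total 2905; lower one of the 205's by 22 (still > 80) to reach 2883.

3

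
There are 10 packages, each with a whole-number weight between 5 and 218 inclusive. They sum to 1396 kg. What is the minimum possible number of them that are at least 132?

1

Suppose at most 10 − j of them reach 132; then j values are ≤ 131 and the rest ≤ 218.
The total is then ≤ 131·j + 218·(10 − j) = 2180 − 87j. For this to be ≥ 1396 we need j ≤ 9, so at least 10 − 9 = 1 must reach 132.
Exactly 1 works: 1 value at 218 and 9 at 131 total 1397; lower one of the high values by 1 (still ≥ 132) to hit 1396.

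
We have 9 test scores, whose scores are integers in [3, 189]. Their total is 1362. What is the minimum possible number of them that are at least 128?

4

Suppose at most 9 − j of them reach 128; then j values are ≤ 127 and the rest ≤ 189.
The total is then ≤ 127·j + 189·(9 − j) = 1701 − 62j. For this to be ≥ 1362 we need j ≤ 5, so at least 9 − 5 = 4 must reach 128.
Exactly 4 works: 4 values at 189 and 5 at 127 total 1391; lower one of the high values by 29 (still ≥ 128) to hit 1362.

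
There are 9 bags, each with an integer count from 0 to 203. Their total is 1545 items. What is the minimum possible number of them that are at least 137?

5

Suppose at most 9 − j of them reach 137; then j values are ≤ 136 and the rest ≤ 203.
The total is then ≤ 136·j + 203·(9 − j) = 1827 − 67j. For this to be ≥ 1545 we need j ≤ 4, so at least 9 − 4 = 5 must reach 137.
Exactly 5 works: 5 values at 203 and 4 at 136 total 1559; lower one of the high values by 14 (still ≥ 137) to hit 1545.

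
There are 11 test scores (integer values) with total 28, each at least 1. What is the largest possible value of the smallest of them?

The average is 28/11 < 3, so some value is ≤ 2.
Equality holds with 5 values of 2 and 6 values of 3.

2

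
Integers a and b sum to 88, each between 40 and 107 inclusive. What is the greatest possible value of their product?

With a + b fixed, ab peaks when the two are closest together.
Taking a = 44 and b = 44 (both in [40, 107]) gives ab = 1936.

1936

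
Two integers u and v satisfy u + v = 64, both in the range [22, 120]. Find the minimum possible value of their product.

924

For a fixed sum, uv is smallest when u and v are as far apart as possible.
The extreme feasible split is u = 22, v = 42, giving uv = 924.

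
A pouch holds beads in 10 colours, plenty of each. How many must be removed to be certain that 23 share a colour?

In the worst case you draw 22 of each of the 10 colours: 10 × 22 = 220.
One more forces 23 of some colour, so 220 + 1 = 221.

221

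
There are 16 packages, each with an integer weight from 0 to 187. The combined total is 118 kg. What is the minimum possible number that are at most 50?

14

Each value above 50 is at least 51, contributing at least 51 − 0 = 51 above the floor 0.
The sum exceeds the floor total 0 by 118, so at most ⌊118/51⌋ = 2 exceed 50, and at least 14 are ≤ 50.
Exactly 14 works: 14 values at 0 and 2 at 51 total 102; raise one of the low values by 16 (still ≤ 50) to hit 118.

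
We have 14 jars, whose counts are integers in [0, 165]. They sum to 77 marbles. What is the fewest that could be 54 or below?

If only k of them are at most 54, the other 14 − k are at least 55, so the total is at least (14 − k)·55 + k·0.
This is ≤ 77, so (14 − k)·55 + 0k ≤ 77, which gives k ≥ 13.
Exactly 13 works: 13 values at 0 and 1 at 55 total 55; raise one of the low values by 22 (still ≤ 54) to hit 77.

13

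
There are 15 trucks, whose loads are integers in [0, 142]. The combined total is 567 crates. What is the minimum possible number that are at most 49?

Let j be the number exceeding 49. Then the total is ≥ 50·j + 0·(15 − j) = 0 + 50j.
So 50j ≤ 567 and j ≤ 11; hence at least 15 − 11 = 4 are ≤ 49.
Exactly 4 works: 4 values at 0 and 11 at 50 total 550; raise one of the low values by 17 (still ≤ 49) to hit 567.

4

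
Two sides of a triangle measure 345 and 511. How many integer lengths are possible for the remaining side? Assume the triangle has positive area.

689

The triangle inequality gives |345 − 511| < c < 345 + 511, i.e. 166 < c < 856.
So c can be any integer from 167 to 855: 689 values.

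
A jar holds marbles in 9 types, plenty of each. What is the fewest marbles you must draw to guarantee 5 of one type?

In the worst case you draw 4 of each of the 9 types: 9 × 4 = 36.
One more forces 5 of some type, so 36 + 1 = 37.

37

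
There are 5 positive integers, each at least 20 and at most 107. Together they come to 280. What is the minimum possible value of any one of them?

To make one integer as small as possible, make the other 4 as large as possible.
The other 4 can take up 4 × 107 = 428 ≥ 280 − 20, so one integer can sit at its floor of 20.
Achievable: one at 20 and the other 4 totalling 260, which fits since 4 × 20 ≤ 260 ≤ 4 × 107.

20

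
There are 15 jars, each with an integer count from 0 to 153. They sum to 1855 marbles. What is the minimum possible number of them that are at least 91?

9

Each value short of 91 is at most 90, costing at least 153 − 90 = 63 against the maximum total of 2295.
We can afford to lose at most 2295 − 1855 = 440, so at most ⌊440/63⌋ = 6 fall short, and at least 9 are ≥ 91.
Exactly 9 works: 9 values at 153 and 6 at 90 total 1917; lower one of the high values by 62 (still ≥ 91) to hit 1855.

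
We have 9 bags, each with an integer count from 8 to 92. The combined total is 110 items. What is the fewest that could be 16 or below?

5

Let j be the number exceeding 16. Then the total is ≥ 17·j + 8·(9 − j) = 72 + 9j.
So 9j ≤ 38 and j ≤ 4; hence at least 9 − 4 = 5 are ≤ 16.
Exactly 5 works: 5 values at 8 and 4 at 17 total 108; raise one of the low values by 2 (still ≤ 16) to hit 110.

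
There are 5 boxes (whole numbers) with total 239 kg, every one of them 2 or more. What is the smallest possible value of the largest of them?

If every one of the 5 were at most 47, the total would be at most 5 × 47 = 235 < 239.
Achievable: 4 of them at 48 and 1 at 47 total 239.

48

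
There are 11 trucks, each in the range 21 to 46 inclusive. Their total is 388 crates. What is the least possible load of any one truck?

Minimizing one value means maximizing the remaining 10.
The other 10 can take up 10 × 46 = 460 ≥ 388 − 21, so one truck can sit at its floor of 21.
Achievable: one at 21 and the other 10 totalling 367, which fits since 10 × 21 ≤ 367 ≤ 10 × 46.

21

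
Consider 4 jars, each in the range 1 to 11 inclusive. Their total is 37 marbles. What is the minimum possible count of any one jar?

To make one jar as small as possible, make the other 3 as large as possible.
The other 3 contribute at most 3 × 11 = 33, leaving at least 37 − 33 = 4.
Since 4 ≥ 1, this is achievable: one at 4 and 3 at 11.

4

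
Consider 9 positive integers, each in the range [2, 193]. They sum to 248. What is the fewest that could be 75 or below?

6

If only k of them are at most 75, the other 9 − k are at least 76, so the total is at least (9 − k)·76 + k·2.
This is ≤ 248, so (9 − k)·76 + 2k ≤ 248, which gives k ≥ 6.
Exactly 6 works: 6 values at 2 and 3 at 76 total 240; raise one of the low values by 8 (still ≤ 75) to hit 248.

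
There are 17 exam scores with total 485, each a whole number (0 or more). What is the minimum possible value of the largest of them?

The 17 values sum to 485, so their maximum is at least ⌈485/17⌉ = 29.
Achievable: 9 of them at 29 and 8 at 28 total 485.

29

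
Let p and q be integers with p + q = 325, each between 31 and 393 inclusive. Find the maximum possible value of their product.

26406

pq = p(325 − p) is maximized when p is as near 325/2 as the bounds allow.
Taking p = 162 and q = 163 (both in [31, 393]) gives pq = 26406.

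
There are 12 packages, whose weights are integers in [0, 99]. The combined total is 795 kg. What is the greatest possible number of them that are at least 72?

With k values at 72 or above and the rest at least 0, the sum is at least 0 + 72k.
Since the sum is 795, we need 72k ≤ 795, i.e. k ≤ 11.
k = 11 is achieved by 11 values at 72 and 1 at 0, total 792; add 3 to one value (staying below 72) to reach 795.

11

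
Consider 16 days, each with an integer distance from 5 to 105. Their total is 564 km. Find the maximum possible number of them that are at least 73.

If k of the values are ≥ 73, the total is ≥ 73k + 5(16 − k).
Setting 73k + 5(16 − k) ≤ 564 gives 68k ≤ 484, so k ≤ 7.
k = 7 is achieved by 7 values at 73 and 9 at 5, total 556; add 8 to one value (staying below 73) to reach 564.

7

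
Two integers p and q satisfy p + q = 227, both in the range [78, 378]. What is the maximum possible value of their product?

12882

With p + q fixed, pq peaks when the two are closest together.
Taking p = 113 and q = 114 (both in [78, 378]) gives pq = 12882.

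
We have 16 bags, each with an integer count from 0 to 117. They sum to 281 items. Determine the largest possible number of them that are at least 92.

Suppose k of them are at least 92. Those contribute at least 92 each and the other 16 − k at least 0 each.
So the total is at least 92k + 0(16 − k) = 0 + 92k. This must be ≤ 281, giving k ≤ 3.
k = 3 is achieved by 3 values at 92 and 13 at 0, total 276; add 5 to one value (staying below 92) to reach 281.

3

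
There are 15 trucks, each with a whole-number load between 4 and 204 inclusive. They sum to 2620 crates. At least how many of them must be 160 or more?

If only k of them are at least 160, the other 15 − k are at most 159, so the total is at most k·204 + (15 − k)·159.
This must reach 2620, so k·204 + (15 − k)·159 ≥ 2620, giving k ≥ 6.
Exactly 6 works: 6 values at 204 and 9 at 159 total 2655; lower one of the high values by 35 (still ≥ 160) to hit 2620.

6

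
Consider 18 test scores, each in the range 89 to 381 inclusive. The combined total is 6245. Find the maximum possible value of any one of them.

To make one score as large as possible, make the other 17 as small as possible.
The other 17 contribute at least 17 × 89 = 1513, leaving at most 6245 − 1513 = 4732.
But each score is capped at 381, so the maximum is 381.
Achievable: one at 381 and the other 17 totalling 5864, which fits since 17 × 89 ≤ 5864 ≤ 17 × 381.

381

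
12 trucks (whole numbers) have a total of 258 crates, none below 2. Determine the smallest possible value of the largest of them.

Some value must be at least ⌈258/12⌉ = 22, since 12 × 21 = 252 < 258.
Equality holds with 6 values of 22 and 6 values of 21.

22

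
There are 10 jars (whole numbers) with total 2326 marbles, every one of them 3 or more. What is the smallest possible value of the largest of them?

233

The 10 values sum to 2326, so their maximum is at least ⌈2326/10⌉ = 233.
Equality holds with 6 values of 233 and 4 values of 232.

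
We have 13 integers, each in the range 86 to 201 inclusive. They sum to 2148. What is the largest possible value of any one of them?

To make one integer as large as possible, make the other 12 as small as possible.
The other 12 contribute at least 12 × 86 = 1032, leaving at most 2148 − 1032 = 1116.
But each integer is capped at 201, so the maximum is 201.
Achievable: one at 201 and the other 12 totalling 1947, which fits since 12 × 86 ≤ 1947 ≤ 12 × 201.

201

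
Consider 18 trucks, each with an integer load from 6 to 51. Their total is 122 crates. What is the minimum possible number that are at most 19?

Let j be the number exceeding 19. Then the total is ≥ 20·j + 6·(18 − j) = 108 + 14j.
So 14j ≤ 14 and j ≤ 1; hence at least 18 − 1 = 17 are ≤ 19.
Exactly 17 works: 17 values at 6 and 1 at 20 total 122.

17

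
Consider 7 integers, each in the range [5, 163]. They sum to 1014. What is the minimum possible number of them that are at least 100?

6

Suppose at most 7 − j of them reach 100; then j values are ≤ 99 and the rest ≤ 163.
The total is then ≤ 99·j + 163·(7 − j) = 1141 − 64j. For this to be ≥ 1014 we need j ≤ 1, so at least 7 − 1 = 6 must reach 100.
Exactly 6 works: 6 values at 163 and 1 at 99 total 1077; lower one of the high values by 63 (still ≥ 100) to hit 1014.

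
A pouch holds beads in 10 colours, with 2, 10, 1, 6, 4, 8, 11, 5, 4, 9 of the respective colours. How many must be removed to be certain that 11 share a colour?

In the worst case you take as many as possible of each colour without reaching 11: 2 + 10 + 1 + 6 + 4 + 8 + 10 + 5 + 4 + 9 = 59.
The next one must give 11 of some colour, so 59 + 1 = 60.

60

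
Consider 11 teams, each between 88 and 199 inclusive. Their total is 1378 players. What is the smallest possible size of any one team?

Minimizing one value means maximizing the remaining 10.
The other 10 can take up 10 × 199 = 1990 ≥ 1378 − 88, so one team can sit at its floor of 88.
Achievable: one at 88 and the other 10 totalling 1290, which fits since 10 × 88 ≤ 1290 ≤ 10 × 199.

88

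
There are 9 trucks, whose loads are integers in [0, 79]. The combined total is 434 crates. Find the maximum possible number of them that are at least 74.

5

If k of the values are ≥ 74, the total is ≥ 74k + 0(9 − k).
Setting 74k + 0(9 − k) ≤ 434 gives 74k ≤ 434, so k ≤ 5.
k = 5 is achieved by 5 values at 74 and 4 at 0, total 370; add 64 to one value (staying below 74) to reach 434.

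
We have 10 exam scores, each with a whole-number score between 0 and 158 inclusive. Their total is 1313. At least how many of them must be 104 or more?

If only k of them are at least 104, the other 10 − k are at most 103, so the total is at most k·158 + (10 − k)·103.
This must reach 1313, so k·158 + (10 − k)·103 ≥ 1313, giving k ≥ 6.
Exactly 6 works: 6 values at 158 and 4 at 103 total 1360; lower one of the high values by 47 (still ≥ 104) to hit 1313.

6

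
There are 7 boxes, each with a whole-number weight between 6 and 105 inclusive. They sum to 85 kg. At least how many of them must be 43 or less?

Each value above 43 is at least 44, contributing at least 44 − 6 = 38 above the floor 6.
The sum exceeds the floor total 42 by 43, so at most ⌊43/38⌋ = 1 exceed 43, and at least 6 are ≤ 43.
Exactly 6 works: 6 values at 6 and 1 at 44 total 80; raise one of the low values by 5 (still ≤ 43) to hit 85.

6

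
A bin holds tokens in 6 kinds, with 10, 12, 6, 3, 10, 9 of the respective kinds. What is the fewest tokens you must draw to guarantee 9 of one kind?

In the worst case you take as many as possible of each kind without reaching 9: 8 + 8 + 6 + 3 + 8 + 8 = 41.
The next one must give 9 of some kind, so 41 + 1 = 42.

42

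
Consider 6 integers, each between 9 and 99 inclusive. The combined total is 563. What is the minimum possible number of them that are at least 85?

Suppose at most 6 − j of them reach 85; then j values are ≤ 84 and the rest ≤ 99.
The total is then ≤ 84·j + 99·(6 − j) = 594 − 15j. For this to be ≥ 563 we need j ≤ 2, so at least 6 − 2 = 4 must reach 85.
Exactly 4 works: 4 values at 99 and 2 at 84 total 564; lower one of the high values by 1 (still ≥ 85) to hit 563.

4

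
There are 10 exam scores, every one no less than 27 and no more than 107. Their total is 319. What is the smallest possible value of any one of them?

Minimizing one value means maximizing the remaining 9.
The other 9 can take up 9 × 107 = 963 ≥ 319 − 27, so one score can sit at its floor of 27.
Achievable: one at 27 and the other 9 totalling 292, which fits since 9 × 27 ≤ 292 ≤ 9 × 107.

27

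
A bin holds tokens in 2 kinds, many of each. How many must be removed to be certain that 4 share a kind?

7

In the worst case you draw 3 of each of the 2 kinds: 2 × 3 = 6.
One more forces 4 of some kind, so 6 + 1 = 7.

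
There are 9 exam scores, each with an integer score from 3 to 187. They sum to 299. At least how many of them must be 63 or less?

5

Each value above 63 is at least 64, contributing at least 64 − 3 = 61 above the floor 3.
The sum exceeds the floor total 27 by 272, so at most ⌊272/61⌋ = 4 exceed 63, and at least 5 are ≤ 63.
Exactly 5 works: 5 values at 3 and 4 at 64 total 271; raise one of the low values by 28 (still ≤ 63) to hit 299.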